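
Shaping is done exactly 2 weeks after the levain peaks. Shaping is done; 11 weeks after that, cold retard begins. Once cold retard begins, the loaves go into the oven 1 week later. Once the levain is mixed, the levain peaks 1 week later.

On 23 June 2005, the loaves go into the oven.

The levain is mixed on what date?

10 March 2005

The loaves go into the oven: Jun 23, 2005.
Cold retard begins: Jun 23, 2005 − 1 week = Jun 16, 2005.
Shaping is done: Jun 16, 2005 − 11 weeks = Mar 31, 2005.
The levain peaks: Mar 31, 2005 − 2 weeks = Mar 17, 2005.
The levain is mixed: Mar 17, 2005 − 1 week = Mar 10, 2005.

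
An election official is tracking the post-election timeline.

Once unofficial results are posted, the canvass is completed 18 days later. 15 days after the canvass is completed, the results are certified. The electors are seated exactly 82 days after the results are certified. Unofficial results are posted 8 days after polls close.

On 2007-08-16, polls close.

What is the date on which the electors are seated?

Polls close: Aug 16, 2007.
Unofficial results are posted: Aug 16, 2007 + 8 days = Aug 24, 2007.
The canvass is completed: Aug 24, 2007 + 18 days = Sep 11, 2007.
The results are certified: Sep 11, 2007 + 15 days = Sep 26, 2007.
The electors are seated: Sep 26, 2007 + 82 days = Dec 17, 2007.

2007-12-17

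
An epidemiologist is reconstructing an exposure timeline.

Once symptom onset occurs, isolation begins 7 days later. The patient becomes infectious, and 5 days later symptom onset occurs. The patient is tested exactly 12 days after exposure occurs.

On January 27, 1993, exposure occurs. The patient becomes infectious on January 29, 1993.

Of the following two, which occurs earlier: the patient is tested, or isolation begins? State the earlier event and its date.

Exposure occurs: Jan 27, 1993.
The patient is tested: Jan 27, 1993 + 12 days = Feb 8, 1993.
The patient becomes infectious: Jan 29, 1993.
Symptom onset occurs: Jan 29, 1993 + 5 days = Feb 3, 1993.
Isolation begins: Feb 3, 1993 + 7 days = Feb 10, 1993.
Comparing: the patient is tested on Feb 8, 1993 vs isolation begins on Feb 10, 1993. Earlier: the patient is tested.

The patient is tested — February 8, 1993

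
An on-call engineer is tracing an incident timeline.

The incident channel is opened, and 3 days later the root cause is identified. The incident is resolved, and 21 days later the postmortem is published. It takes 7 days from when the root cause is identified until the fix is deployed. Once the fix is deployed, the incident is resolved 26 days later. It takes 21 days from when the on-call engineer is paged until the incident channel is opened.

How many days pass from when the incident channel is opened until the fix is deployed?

10 days

Causal path: the incident channel is opened → the root cause is identified → the fix is deployed.
Total delay along the path: 3 + 7 = 10 days.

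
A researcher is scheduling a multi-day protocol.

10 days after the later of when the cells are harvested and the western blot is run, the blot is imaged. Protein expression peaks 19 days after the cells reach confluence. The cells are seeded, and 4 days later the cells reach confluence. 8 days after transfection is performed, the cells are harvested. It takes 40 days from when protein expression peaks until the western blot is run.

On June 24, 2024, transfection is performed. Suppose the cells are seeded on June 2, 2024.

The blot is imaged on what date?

August 14, 2024

Transfection is performed: Jun 24, 2024.
The cells are harvested: Jun 24, 2024 + 8 days = Jul 2, 2024.
The cells are seeded: Jun 2, 2024.
The cells reach confluence: Jun 2, 2024 + 4 days = Jun 6, 2024.
Protein expression peaks: Jun 6, 2024 + 19 days = Jun 25, 2024.
The western blot is run: Jun 25, 2024 + 40 days = Aug 4, 2024.
Both prerequisites met — the cells are harvested (Jul 2, 2024), the western blot is run (Aug 4, 2024); the later is Aug 4, 2024.
The blot is imaged: Aug 4, 2024 + 10 days = Aug 14, 2024.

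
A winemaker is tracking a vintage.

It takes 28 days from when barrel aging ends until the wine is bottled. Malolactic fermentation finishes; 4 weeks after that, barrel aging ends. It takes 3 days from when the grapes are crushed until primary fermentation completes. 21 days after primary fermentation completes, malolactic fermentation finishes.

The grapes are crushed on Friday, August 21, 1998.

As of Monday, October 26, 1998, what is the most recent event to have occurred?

The grapes are crushed: Aug 21, 1998.
Primary fermentation completes: Aug 21, 1998 + 3 days = Aug 24, 1998.
Malolactic fermentation finishes: Aug 24, 1998 + 21 days = Sep 14, 1998.
Barrel aging ends: Sep 14, 1998 + 4 weeks = Oct 12, 1998.
The wine is bottled: Oct 12, 1998 + 28 days = Nov 9, 1998.
Oct 26, 1998 falls between when barrel aging ends (Oct 12, 1998) and when the wine is bottled (Nov 9, 1998).

Barrel aging ends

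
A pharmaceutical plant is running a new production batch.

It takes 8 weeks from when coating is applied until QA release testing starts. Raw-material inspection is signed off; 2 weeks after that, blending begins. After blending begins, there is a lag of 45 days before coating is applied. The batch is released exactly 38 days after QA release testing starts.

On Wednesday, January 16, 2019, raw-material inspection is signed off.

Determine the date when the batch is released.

Tuesday, June 18, 2019

Raw-material inspection is signed off: Jan 16, 2019.
Blending begins: Jan 16, 2019 + 2 weeks = Jan 30, 2019.
Coating is applied: Jan 30, 2019 + 45 days = Mar 16, 2019.
QA release testing starts: Mar 16, 2019 + 8 weeks = May 11, 2019.
The batch is released: May 11, 2019 + 38 days = Jun 18, 2019.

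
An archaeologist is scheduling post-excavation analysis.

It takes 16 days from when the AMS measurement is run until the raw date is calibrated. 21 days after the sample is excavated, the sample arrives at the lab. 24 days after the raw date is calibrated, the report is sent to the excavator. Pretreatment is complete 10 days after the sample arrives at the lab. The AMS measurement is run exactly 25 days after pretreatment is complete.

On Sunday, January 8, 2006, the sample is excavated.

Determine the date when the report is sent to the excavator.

Friday, April 14, 2006

The sample is excavated: Jan 8, 2006.
The sample arrives at the lab: Jan 8, 2006 + 21 days = Jan 29, 2006.
Pretreatment is complete: Jan 29, 2006 + 10 days = Feb 8, 2006.
The AMS measurement is run: Feb 8, 2006 + 25 days = Mar 5, 2006.
The raw date is calibrated: Mar 5, 2006 + 16 days = Mar 21, 2006.
The report is sent to the excavator: Mar 21, 2006 + 24 days = Apr 14, 2006.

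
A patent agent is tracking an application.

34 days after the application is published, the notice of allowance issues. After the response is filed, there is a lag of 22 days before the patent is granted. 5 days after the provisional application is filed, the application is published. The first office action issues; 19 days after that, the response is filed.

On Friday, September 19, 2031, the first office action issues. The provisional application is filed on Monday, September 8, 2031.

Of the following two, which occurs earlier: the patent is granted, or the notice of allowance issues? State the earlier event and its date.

The notice of allowance issues — Friday, October 17, 2031

The first office action issues: Sep 19, 2031.
The response is filed: Sep 19, 2031 + 19 days = Oct 8, 2031.
The patent is granted: Oct 8, 2031 + 22 days = Oct 30, 2031.
The provisional application is filed: Sep 8, 2031.
The application is published: Sep 8, 2031 + 5 days = Sep 13, 2031.
The notice of allowance issues: Sep 13, 2031 + 34 days = Oct 17, 2031.
Comparing: the patent is granted on Oct 30, 2031 vs the notice of allowance issues on Oct 17, 2031. Earlier: the notice of allowance issues.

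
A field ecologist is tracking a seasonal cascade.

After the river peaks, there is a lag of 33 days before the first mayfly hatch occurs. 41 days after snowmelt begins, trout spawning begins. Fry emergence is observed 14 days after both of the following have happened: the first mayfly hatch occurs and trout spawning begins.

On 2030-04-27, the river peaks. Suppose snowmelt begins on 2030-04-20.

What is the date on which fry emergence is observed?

2030-06-14

The river peaks: Apr 27, 2030.
The first mayfly hatch occurs: Apr 27, 2030 + 33 days = May 30, 2030.
Snowmelt begins: Apr 20, 2030.
Trout spawning begins: Apr 20, 2030 + 41 days = May 31, 2030.
Both prerequisites met — the first mayfly hatch occurs (May 30, 2030), trout spawning begins (May 31, 2030); the later is May 31, 2030.
Fry emergence is observed: May 31, 2030 + 14 days = Jun 14, 2030.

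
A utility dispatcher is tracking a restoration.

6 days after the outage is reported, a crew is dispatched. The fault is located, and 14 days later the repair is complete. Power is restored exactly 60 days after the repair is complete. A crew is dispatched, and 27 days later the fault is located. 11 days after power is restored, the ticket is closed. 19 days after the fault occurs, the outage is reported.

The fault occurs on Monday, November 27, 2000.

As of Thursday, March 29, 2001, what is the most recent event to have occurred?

The repair is complete

The fault occurs: Nov 27, 2000.
The outage is reported: Nov 27, 2000 + 19 days = Dec 16, 2000.
A crew is dispatched: Dec 16, 2000 + 6 days = Dec 22, 2000.
The fault is located: Dec 22, 2000 + 27 days = Jan 18, 2001.
The repair is complete: Jan 18, 2001 + 14 days = Feb 1, 2001.
Power is restored: Feb 1, 2001 + 60 days = Apr 2, 2001.
The ticket is closed: Apr 2, 2001 + 11 days = Apr 13, 2001.
Mar 29, 2001 falls between when the repair is complete (Feb 1, 2001) and when power is restored (Apr 2, 2001).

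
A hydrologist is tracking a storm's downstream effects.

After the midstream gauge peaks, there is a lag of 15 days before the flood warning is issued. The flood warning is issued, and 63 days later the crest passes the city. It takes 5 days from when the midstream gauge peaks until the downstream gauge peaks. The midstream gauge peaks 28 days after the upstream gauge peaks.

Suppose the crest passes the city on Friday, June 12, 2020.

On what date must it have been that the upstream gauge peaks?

Thursday, February 27, 2020

The crest passes the city: Jun 12, 2020.
The flood warning is issued: Jun 12, 2020 − 63 days = Apr 10, 2020.
The midstream gauge peaks: Apr 10, 2020 − 15 days = Mar 26, 2020.
The upstream gauge peaks: Mar 26, 2020 − 28 days = Feb 27, 2020.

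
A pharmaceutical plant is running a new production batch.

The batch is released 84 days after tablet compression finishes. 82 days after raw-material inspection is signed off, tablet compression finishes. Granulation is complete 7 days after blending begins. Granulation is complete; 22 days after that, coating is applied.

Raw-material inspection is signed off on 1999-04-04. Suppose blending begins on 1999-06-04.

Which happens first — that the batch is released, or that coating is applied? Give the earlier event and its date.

Raw-material inspection is signed off: Apr 4, 1999.
Tablet compression finishes: Apr 4, 1999 + 82 days = Jun 25, 1999.
The batch is released: Jun 25, 1999 + 84 days = Sep 17, 1999.
Blending begins: Jun 4, 1999.
Granulation is complete: Jun 4, 1999 + 7 days = Jun 11, 1999.
Coating is applied: Jun 11, 1999 + 22 days = Jul 3, 1999.
Comparing: the batch is released on Sep 17, 1999 vs coating is applied on Jul 3, 1999. Earlier: coating is applied.

Coating is applied — 1999-07-03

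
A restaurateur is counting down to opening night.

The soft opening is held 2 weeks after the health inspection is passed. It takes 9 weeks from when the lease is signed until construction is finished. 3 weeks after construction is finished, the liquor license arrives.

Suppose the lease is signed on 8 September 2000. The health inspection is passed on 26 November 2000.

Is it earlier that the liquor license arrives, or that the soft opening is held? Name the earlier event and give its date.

The liquor license arrives — 1 December 2000

The lease is signed: Sep 8, 2000.
Construction is finished: Sep 8, 2000 + 9 weeks = Nov 10, 2000.
The liquor license arrives: Nov 10, 2000 + 3 weeks = Dec 1, 2000.
The health inspection is passed: Nov 26, 2000.
The soft opening is held: Nov 26, 2000 + 2 weeks = Dec 10, 2000.
Comparing: the liquor license arrives on Dec 1, 2000 vs the soft opening is held on Dec 10, 2000. Earlier: the liquor license arrives.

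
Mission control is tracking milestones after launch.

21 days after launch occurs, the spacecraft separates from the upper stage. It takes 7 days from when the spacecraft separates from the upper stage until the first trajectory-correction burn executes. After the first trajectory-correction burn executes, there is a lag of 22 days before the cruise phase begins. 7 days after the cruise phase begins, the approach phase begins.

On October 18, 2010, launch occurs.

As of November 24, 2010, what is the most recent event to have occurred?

Launch occurs: Oct 18, 2010.
The spacecraft separates from the upper stage: Oct 18, 2010 + 21 days = Nov 8, 2010.
The first trajectory-correction burn executes: Nov 8, 2010 + 7 days = Nov 15, 2010.
The cruise phase begins: Nov 15, 2010 + 22 days = Dec 7, 2010.
The approach phase begins: Dec 7, 2010 + 7 days = Dec 14, 2010.
Nov 24, 2010 falls between when the first trajectory-correction burn executes (Nov 15, 2010) and when the cruise phase begins (Dec 7, 2010).

The first trajectory-correction burn executes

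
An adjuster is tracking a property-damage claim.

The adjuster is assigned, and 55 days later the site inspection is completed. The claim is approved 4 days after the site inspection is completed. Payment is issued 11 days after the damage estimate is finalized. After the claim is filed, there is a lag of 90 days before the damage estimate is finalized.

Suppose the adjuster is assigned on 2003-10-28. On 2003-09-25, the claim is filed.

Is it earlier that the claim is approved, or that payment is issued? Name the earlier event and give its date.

The claim is approved — 2003-12-26

The adjuster is assigned: Oct 28, 2003.
The site inspection is completed: Oct 28, 2003 + 55 days = Dec 22, 2003.
The claim is approved: Dec 22, 2003 + 4 days = Dec 26, 2003.
The claim is filed: Sep 25, 2003.
The damage estimate is finalized: Sep 25, 2003 + 90 days = Dec 24, 2003.
Payment is issued: Dec 24, 2003 + 11 days = Jan 4, 2004.
Comparing: the claim is approved on Dec 26, 2003 vs payment is issued on Jan 4, 2004. Earlier: the claim is approved.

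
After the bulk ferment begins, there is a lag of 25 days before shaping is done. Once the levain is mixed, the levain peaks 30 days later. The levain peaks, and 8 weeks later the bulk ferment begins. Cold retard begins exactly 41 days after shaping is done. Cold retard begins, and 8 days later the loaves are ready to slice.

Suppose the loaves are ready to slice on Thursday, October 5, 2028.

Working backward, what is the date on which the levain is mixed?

Friday, April 28, 2028

The loaves are ready to slice: Oct 5, 2028.
Cold retard begins: Oct 5, 2028 − 8 days = Sep 27, 2028.
Shaping is done: Sep 27, 2028 − 41 days = Aug 17, 2028.
The bulk ferment begins: Aug 17, 2028 − 25 days = Jul 23, 2028.
The levain peaks: Jul 23, 2028 − 8 weeks = May 28, 2028.
The levain is mixed: May 28, 2028 − 30 days = Apr 28, 2028.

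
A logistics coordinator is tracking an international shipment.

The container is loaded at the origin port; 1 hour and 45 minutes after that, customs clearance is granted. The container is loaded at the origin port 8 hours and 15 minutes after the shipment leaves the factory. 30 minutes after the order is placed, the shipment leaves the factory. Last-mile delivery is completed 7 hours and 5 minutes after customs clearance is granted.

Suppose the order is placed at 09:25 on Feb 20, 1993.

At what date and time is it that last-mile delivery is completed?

03:00 on Feb 21, 1993

The order is placed: 09:25 Feb 20, 1993.
The shipment leaves the factory: 09:25 Feb 20, 1993 + 30m = 09:55 Feb 20, 1993.
The container is loaded at the origin port: 09:55 Feb 20, 1993 + 8h15m = 18:10 Feb 20, 1993.
Customs clearance is granted: 18:10 Feb 20, 1993 + 1h45m = 19:55 Feb 20, 1993.
Last-mile delivery is completed: 19:55 Feb 20, 1993 + 7h05m = 03:00 Feb 21, 1993.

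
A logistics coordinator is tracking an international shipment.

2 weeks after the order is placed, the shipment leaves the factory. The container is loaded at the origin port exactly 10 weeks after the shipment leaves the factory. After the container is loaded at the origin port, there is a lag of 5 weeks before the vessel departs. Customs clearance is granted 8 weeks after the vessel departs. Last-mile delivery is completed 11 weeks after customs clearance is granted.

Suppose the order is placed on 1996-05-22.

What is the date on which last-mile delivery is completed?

The order is placed: May 22, 1996.
The shipment leaves the factory: May 22, 1996 + 2 weeks = Jun 5, 1996.
The container is loaded at the origin port: Jun 5, 1996 + 10 weeks = Aug 14, 1996.
The vessel departs: Aug 14, 1996 + 5 weeks = Sep 18, 1996.
Customs clearance is granted: Sep 18, 1996 + 8 weeks = Nov 13, 1996.
Last-mile delivery is completed: Nov 13, 1996 + 11 weeks = Jan 29, 1997.

1997-01-29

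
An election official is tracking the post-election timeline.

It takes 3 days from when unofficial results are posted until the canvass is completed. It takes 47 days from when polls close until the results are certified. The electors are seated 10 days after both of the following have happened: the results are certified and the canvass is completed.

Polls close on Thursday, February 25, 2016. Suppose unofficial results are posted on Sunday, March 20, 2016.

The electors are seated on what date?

Friday, April 22, 2016

Polls close: Feb 25, 2016.
The results are certified: Feb 25, 2016 + 47 days = Apr 12, 2016.
Unofficial results are posted: Mar 20, 2016.
The canvass is completed: Mar 20, 2016 + 3 days = Mar 23, 2016.
Both prerequisites met — the results are certified (Apr 12, 2016), the canvass is completed (Mar 23, 2016); the later is Apr 12, 2016.
The electors are seated: Apr 12, 2016 + 10 days = Apr 22, 2016.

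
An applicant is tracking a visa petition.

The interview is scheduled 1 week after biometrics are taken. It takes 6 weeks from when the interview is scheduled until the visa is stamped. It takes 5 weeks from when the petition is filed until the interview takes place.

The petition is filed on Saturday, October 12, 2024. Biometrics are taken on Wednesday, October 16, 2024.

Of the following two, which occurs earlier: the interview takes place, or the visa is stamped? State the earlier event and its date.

The petition is filed: Oct 12, 2024.
The interview takes place: Oct 12, 2024 + 5 weeks = Nov 16, 2024.
Biometrics are taken: Oct 16, 2024.
The interview is scheduled: Oct 16, 2024 + 1 week = Oct 23, 2024.
The visa is stamped: Oct 23, 2024 + 6 weeks = Dec 4, 2024.
Comparing: the interview takes place on Nov 16, 2024 vs the visa is stamped on Dec 4, 2024. Earlier: the interview takes place.

The interview takes place — Saturday, November 16, 2024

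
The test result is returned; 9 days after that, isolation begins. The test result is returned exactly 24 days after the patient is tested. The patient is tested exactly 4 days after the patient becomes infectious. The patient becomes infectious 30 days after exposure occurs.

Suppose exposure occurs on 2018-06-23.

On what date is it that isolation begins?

2018-08-29

Exposure occurs: Jun 23, 2018.
The patient becomes infectious: Jun 23, 2018 + 30 days = Jul 23, 2018.
The patient is tested: Jul 23, 2018 + 4 days = Jul 27, 2018.
The test result is returned: Jul 27, 2018 + 24 days = Aug 20, 2018.
Isolation begins: Aug 20, 2018 + 9 days = Aug 29, 2018.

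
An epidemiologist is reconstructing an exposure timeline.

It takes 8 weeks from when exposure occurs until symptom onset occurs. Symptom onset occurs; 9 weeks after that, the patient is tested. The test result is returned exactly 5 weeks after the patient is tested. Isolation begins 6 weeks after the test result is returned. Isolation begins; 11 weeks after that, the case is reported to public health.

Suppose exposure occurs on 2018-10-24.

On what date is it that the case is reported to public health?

Exposure occurs: Oct 24, 2018.
Symptom onset occurs: Oct 24, 2018 + 8 weeks = Dec 19, 2018.
The patient is tested: Dec 19, 2018 + 9 weeks = Feb 20, 2019.
The test result is returned: Feb 20, 2019 + 5 weeks = Mar 27, 2019.
Isolation begins: Mar 27, 2019 + 6 weeks = May 8, 2019.
The case is reported to public health: May 8, 2019 + 11 weeks = Jul 24, 2019.

2019-07-24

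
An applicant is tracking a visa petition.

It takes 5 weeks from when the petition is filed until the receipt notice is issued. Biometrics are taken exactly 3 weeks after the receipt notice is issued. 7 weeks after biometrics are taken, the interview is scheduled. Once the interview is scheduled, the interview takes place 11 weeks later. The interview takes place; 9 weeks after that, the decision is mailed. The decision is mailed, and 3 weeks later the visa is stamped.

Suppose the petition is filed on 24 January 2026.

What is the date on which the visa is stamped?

17 October 2026

The petition is filed: Jan 24, 2026.
The receipt notice is issued: Jan 24, 2026 + 5 weeks = Feb 28, 2026.
Biometrics are taken: Feb 28, 2026 + 3 weeks = Mar 21, 2026.
The interview is scheduled: Mar 21, 2026 + 7 weeks = May 9, 2026.
The interview takes place: May 9, 2026 + 11 weeks = Jul 25, 2026.
The decision is mailed: Jul 25, 2026 + 9 weeks = Sep 26, 2026.
The visa is stamped: Sep 26, 2026 + 3 weeks = Oct 17, 2026.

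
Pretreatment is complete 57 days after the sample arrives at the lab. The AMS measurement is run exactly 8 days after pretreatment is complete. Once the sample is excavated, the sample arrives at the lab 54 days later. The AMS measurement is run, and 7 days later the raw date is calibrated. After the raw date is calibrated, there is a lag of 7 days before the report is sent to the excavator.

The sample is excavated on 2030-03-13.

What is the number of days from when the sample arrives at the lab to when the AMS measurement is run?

65 days

Causal path: the sample arrives at the lab → pretreatment is complete → the AMS measurement is run.
Total delay along the path: 57 + 8 = 65 days.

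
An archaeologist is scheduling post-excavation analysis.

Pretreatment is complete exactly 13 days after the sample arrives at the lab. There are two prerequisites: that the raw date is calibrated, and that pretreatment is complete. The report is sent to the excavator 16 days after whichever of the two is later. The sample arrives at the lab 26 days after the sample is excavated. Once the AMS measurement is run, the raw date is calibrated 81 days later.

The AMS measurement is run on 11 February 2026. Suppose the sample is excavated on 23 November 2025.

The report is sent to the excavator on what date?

19 May 2026

The AMS measurement is run: Feb 11, 2026.
The raw date is calibrated: Feb 11, 2026 + 81 days = May 3, 2026.
The sample is excavated: Nov 23, 2025.
The sample arrives at the lab: Nov 23, 2025 + 26 days = Dec 19, 2025.
Pretreatment is complete: Dec 19, 2025 + 13 days = Jan 1, 2026.
Both prerequisites met — the raw date is calibrated (May 3, 2026), pretreatment is complete (Jan 1, 2026); the later is May 3, 2026.
The report is sent to the excavator: May 3, 2026 + 16 days = May 19, 2026.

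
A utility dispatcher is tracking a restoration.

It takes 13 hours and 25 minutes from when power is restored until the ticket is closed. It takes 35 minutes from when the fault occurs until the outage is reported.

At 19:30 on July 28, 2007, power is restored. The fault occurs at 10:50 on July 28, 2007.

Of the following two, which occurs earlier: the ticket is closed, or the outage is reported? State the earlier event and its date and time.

The outage is reported — 11:25 on July 28, 2007

Power is restored: 19:30 Jul 28, 2007.
The ticket is closed: 19:30 Jul 28, 2007 + 13h25m = 08:55 Jul 29, 2007.
The fault occurs: 10:50 Jul 28, 2007.
The outage is reported: 10:50 Jul 28, 2007 + 35m = 11:25 Jul 28, 2007.
Comparing: the ticket is closed at 08:55 Jul 29, 2007 vs the outage is reported at 11:25 Jul 28, 2007. Earlier: the outage is reported.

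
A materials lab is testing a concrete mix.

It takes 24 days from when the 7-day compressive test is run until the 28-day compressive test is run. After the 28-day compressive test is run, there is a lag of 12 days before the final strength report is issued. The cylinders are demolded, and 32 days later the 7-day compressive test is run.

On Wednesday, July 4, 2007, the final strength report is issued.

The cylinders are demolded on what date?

Friday, April 27, 2007

The final strength report is issued: Jul 4, 2007.
The 28-day compressive test is run: Jul 4, 2007 − 12 days = Jun 22, 2007.
The 7-day compressive test is run: Jun 22, 2007 − 24 days = May 29, 2007.
The cylinders are demolded: May 29, 2007 − 32 days = Apr 27, 2007.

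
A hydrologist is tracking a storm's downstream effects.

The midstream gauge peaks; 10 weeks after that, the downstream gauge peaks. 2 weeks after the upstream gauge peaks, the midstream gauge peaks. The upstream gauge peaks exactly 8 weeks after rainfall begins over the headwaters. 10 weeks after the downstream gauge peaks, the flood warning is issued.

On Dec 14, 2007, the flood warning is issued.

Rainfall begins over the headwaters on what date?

The flood warning is issued: Dec 14, 2007.
The downstream gauge peaks: Dec 14, 2007 − 10 weeks = Oct 5, 2007.
The midstream gauge peaks: Oct 5, 2007 − 10 weeks = Jul 27, 2007.
The upstream gauge peaks: Jul 27, 2007 − 2 weeks = Jul 13, 2007.
Rainfall begins over the headwaters: Jul 13, 2007 − 8 weeks = May 18, 2007.

May 18, 2007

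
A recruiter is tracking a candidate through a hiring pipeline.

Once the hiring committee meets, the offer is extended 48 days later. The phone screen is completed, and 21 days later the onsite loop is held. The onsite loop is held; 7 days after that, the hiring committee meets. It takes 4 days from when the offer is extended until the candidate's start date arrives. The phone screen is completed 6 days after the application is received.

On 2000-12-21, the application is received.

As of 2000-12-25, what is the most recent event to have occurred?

The application is received: Dec 21, 2000.
The phone screen is completed: Dec 21, 2000 + 6 days = Dec 27, 2000.
The onsite loop is held: Dec 27, 2000 + 21 days = Jan 17, 2001.
The hiring committee meets: Jan 17, 2001 + 7 days = Jan 24, 2001.
The offer is extended: Jan 24, 2001 + 48 days = Mar 13, 2001.
The candidate's start date arrives: Mar 13, 2001 + 4 days = Mar 17, 2001.
Dec 25, 2000 falls between when the application is received (Dec 21, 2000) and when the phone screen is completed (Dec 27, 2000).

The application is received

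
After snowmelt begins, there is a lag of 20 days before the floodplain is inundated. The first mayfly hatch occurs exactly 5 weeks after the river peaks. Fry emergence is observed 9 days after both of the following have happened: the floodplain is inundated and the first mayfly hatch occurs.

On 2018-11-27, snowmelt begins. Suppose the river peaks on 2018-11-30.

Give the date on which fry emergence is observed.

2019-01-13

Snowmelt begins: Nov 27, 2018.
The floodplain is inundated: Nov 27, 2018 + 20 days = Dec 17, 2018.
The river peaks: Nov 30, 2018.
The first mayfly hatch occurs: Nov 30, 2018 + 5 weeks = Jan 4, 2019.
Both prerequisites met — the floodplain is inundated (Dec 17, 2018), the first mayfly hatch occurs (Jan 4, 2019); the later is Jan 4, 2019.
Fry emergence is observed: Jan 4, 2019 + 9 days = Jan 13, 2019.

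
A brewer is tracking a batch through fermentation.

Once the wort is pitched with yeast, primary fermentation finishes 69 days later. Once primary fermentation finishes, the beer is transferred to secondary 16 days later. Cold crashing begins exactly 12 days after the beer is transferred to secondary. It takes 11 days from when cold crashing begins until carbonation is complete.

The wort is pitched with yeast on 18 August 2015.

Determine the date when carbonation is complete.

4 December 2015

The wort is pitched with yeast: Aug 18, 2015.
Primary fermentation finishes: Aug 18, 2015 + 69 days = Oct 26, 2015.
The beer is transferred to secondary: Oct 26, 2015 + 16 days = Nov 11, 2015.
Cold crashing begins: Nov 11, 2015 + 12 days = Nov 23, 2015.
Carbonation is complete: Nov 23, 2015 + 11 days = Dec 4, 2015.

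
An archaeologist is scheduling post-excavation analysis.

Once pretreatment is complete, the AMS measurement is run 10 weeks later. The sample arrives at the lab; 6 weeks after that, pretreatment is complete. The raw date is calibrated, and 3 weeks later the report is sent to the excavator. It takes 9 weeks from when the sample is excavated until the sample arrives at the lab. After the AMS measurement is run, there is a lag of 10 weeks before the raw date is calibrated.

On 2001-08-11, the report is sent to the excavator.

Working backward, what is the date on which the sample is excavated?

2000-11-18

The report is sent to the excavator: Aug 11, 2001.
The raw date is calibrated: Aug 11, 2001 − 3 weeks = Jul 21, 2001.
The AMS measurement is run: Jul 21, 2001 − 10 weeks = May 12, 2001.
Pretreatment is complete: May 12, 2001 − 10 weeks = Mar 3, 2001.
The sample arrives at the lab: Mar 3, 2001 − 6 weeks = Jan 20, 2001.
The sample is excavated: Jan 20, 2001 − 9 weeks = Nov 18, 2000.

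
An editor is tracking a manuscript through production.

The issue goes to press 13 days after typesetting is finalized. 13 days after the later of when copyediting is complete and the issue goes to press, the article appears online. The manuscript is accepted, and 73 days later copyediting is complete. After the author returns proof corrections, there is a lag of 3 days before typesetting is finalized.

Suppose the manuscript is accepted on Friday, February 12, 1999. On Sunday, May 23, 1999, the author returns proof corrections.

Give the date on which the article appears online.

The manuscript is accepted: Feb 12, 1999.
Copyediting is complete: Feb 12, 1999 + 73 days = Apr 26, 1999.
The author returns proof corrections: May 23, 1999.
Typesetting is finalized: May 23, 1999 + 3 days = May 26, 1999.
The issue goes to press: May 26, 1999 + 13 days = Jun 8, 1999.
Both prerequisites met — copyediting is complete (Apr 26, 1999), the issue goes to press (Jun 8, 1999); the later is Jun 8, 1999.
The article appears online: Jun 8, 1999 + 13 days = Jun 21, 1999.

Monday, June 21, 1999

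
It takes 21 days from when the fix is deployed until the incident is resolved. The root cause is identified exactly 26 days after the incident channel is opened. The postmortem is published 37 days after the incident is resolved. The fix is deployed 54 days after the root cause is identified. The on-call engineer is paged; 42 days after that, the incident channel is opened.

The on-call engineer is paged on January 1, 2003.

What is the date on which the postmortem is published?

June 30, 2003

The on-call engineer is paged: Jan 1, 2003.
The incident channel is opened: Jan 1, 2003 + 42 days = Feb 12, 2003.
The root cause is identified: Feb 12, 2003 + 26 days = Mar 10, 2003.
The fix is deployed: Mar 10, 2003 + 54 days = May 3, 2003.
The incident is resolved: May 3, 2003 + 21 days = May 24, 2003.
The postmortem is published: May 24, 2003 + 37 days = Jun 30, 2003.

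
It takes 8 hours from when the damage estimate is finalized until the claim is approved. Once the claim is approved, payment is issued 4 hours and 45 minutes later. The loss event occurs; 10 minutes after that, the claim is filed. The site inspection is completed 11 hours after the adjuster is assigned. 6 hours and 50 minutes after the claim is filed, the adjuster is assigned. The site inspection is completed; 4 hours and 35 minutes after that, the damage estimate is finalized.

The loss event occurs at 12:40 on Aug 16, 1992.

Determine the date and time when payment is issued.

The loss event occurs: 12:40 Aug 16, 1992.
The claim is filed: 12:40 Aug 16, 1992 + 10m = 12:50 Aug 16, 1992.
The adjuster is assigned: 12:50 Aug 16, 1992 + 6h50m = 19:40 Aug 16, 1992.
The site inspection is completed: 19:40 Aug 16, 1992 + 11h = 06:40 Aug 17, 1992.
The damage estimate is finalized: 06:40 Aug 17, 1992 + 4h35m = 11:15 Aug 17, 1992.
The claim is approved: 11:15 Aug 17, 1992 + 8h = 19:15 Aug 17, 1992.
Payment is issued: 19:15 Aug 17, 1992 + 4h45m = 00:00 Aug 18, 1992.

00:00 on Aug 18, 1992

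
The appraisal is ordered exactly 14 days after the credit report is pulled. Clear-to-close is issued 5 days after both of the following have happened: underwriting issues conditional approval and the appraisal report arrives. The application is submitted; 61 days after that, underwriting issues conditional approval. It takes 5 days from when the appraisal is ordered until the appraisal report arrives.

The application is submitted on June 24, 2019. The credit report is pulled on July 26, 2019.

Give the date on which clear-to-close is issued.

August 29, 2019

The application is submitted: Jun 24, 2019.
Underwriting issues conditional approval: Jun 24, 2019 + 61 days = Aug 24, 2019.
The credit report is pulled: Jul 26, 2019.
The appraisal is ordered: Jul 26, 2019 + 14 days = Aug 9, 2019.
The appraisal report arrives: Aug 9, 2019 + 5 days = Aug 14, 2019.
Both prerequisites met — underwriting issues conditional approval (Aug 24, 2019), the appraisal report arrives (Aug 14, 2019); the later is Aug 24, 2019.
Clear-to-close is issued: Aug 24, 2019 + 5 days = Aug 29, 2019.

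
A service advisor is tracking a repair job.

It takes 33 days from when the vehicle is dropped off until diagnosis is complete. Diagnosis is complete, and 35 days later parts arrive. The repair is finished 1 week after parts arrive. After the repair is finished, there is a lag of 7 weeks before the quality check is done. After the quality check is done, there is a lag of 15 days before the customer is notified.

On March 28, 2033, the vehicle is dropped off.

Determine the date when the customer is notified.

August 14, 2033

The vehicle is dropped off: Mar 28, 2033.
Diagnosis is complete: Mar 28, 2033 + 33 days = Apr 30, 2033.
Parts arrive: Apr 30, 2033 + 35 days = Jun 4, 2033.
The repair is finished: Jun 4, 2033 + 1 week = Jun 11, 2033.
The quality check is done: Jun 11, 2033 + 7 weeks = Jul 30, 2033.
The customer is notified: Jul 30, 2033 + 15 days = Aug 14, 2033.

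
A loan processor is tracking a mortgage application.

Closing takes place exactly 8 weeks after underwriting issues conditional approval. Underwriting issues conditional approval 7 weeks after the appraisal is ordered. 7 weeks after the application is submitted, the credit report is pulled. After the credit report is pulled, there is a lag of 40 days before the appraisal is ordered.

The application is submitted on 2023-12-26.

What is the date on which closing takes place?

The application is submitted: Dec 26, 2023.
The credit report is pulled: Dec 26, 2023 + 7 weeks = Feb 13, 2024.
The appraisal is ordered: Feb 13, 2024 + 40 days = Mar 24, 2024.
Underwriting issues conditional approval: Mar 24, 2024 + 7 weeks = May 12, 2024.
Closing takes place: May 12, 2024 + 8 weeks = Jul 7, 2024.

2024-07-07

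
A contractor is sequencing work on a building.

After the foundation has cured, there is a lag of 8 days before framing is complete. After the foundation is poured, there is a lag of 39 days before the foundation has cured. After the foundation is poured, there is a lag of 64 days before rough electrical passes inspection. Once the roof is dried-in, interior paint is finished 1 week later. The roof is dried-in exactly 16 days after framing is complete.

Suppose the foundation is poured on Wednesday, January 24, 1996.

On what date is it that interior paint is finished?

The foundation is poured: Jan 24, 1996.
The foundation has cured: Jan 24, 1996 + 39 days = Mar 3, 1996.
Framing is complete: Mar 3, 1996 + 8 days = Mar 11, 1996.
The roof is dried-in: Mar 11, 1996 + 16 days = Mar 27, 1996.
Interior paint is finished: Mar 27, 1996 + 1 week = Apr 3, 1996.

Wednesday, April 3, 1996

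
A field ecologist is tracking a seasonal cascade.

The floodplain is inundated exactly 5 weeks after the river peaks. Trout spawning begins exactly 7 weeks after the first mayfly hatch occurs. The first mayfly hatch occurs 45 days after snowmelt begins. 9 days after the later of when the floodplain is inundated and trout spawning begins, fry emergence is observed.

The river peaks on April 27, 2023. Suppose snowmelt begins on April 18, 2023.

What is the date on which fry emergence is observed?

July 30, 2023

The river peaks: Apr 27, 2023.
The floodplain is inundated: Apr 27, 2023 + 5 weeks = Jun 1, 2023.
Snowmelt begins: Apr 18, 2023.
The first mayfly hatch occurs: Apr 18, 2023 + 45 days = Jun 2, 2023.
Trout spawning begins: Jun 2, 2023 + 7 weeks = Jul 21, 2023.
Both prerequisites met — the floodplain is inundated (Jun 1, 2023), trout spawning begins (Jul 21, 2023); the later is Jul 21, 2023.
Fry emergence is observed: Jul 21, 2023 + 9 days = Jul 30, 2023.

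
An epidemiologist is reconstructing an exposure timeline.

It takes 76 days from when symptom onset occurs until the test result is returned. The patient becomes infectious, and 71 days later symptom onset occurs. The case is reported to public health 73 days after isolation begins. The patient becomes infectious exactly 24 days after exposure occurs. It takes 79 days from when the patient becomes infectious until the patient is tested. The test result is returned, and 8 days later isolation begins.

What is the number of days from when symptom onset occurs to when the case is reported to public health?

157 days

Causal path: symptom onset occurs → the test result is returned → isolation begins → the case is reported to public health.
Total delay along the path: 76 + 8 + 73 = 157 days.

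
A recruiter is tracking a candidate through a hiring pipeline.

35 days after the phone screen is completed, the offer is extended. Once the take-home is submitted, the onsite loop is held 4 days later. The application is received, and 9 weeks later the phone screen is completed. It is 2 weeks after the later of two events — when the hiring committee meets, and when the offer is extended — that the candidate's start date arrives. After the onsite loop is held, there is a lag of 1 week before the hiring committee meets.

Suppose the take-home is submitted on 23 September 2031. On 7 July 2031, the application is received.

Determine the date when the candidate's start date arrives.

The take-home is submitted: Sep 23, 2031.
The onsite loop is held: Sep 23, 2031 + 4 days = Sep 27, 2031.
The hiring committee meets: Sep 27, 2031 + 1 week = Oct 4, 2031.
The application is received: Jul 7, 2031.
The phone screen is completed: Jul 7, 2031 + 9 weeks = Sep 8, 2031.
The offer is extended: Sep 8, 2031 + 35 days = Oct 13, 2031.
Both prerequisites met — the hiring committee meets (Oct 4, 2031), the offer is extended (Oct 13, 2031); the later is Oct 13, 2031.
The candidate's start date arrives: Oct 13, 2031 + 2 weeks = Oct 27, 2031.

27 October 2031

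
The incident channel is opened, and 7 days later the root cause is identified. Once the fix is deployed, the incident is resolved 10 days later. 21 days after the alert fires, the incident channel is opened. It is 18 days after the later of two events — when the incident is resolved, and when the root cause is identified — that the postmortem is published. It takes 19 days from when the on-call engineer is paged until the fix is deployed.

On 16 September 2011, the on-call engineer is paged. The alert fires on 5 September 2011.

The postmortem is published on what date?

2 November 2011

The on-call engineer is paged: Sep 16, 2011.
The fix is deployed: Sep 16, 2011 + 19 days = Oct 5, 2011.
The incident is resolved: Oct 5, 2011 + 10 days = Oct 15, 2011.
The alert fires: Sep 5, 2011.
The incident channel is opened: Sep 5, 2011 + 21 days = Sep 26, 2011.
The root cause is identified: Sep 26, 2011 + 7 days = Oct 3, 2011.
Both prerequisites met — the incident is resolved (Oct 15, 2011), the root cause is identified (Oct 3, 2011); the later is Oct 15, 2011.
The postmortem is published: Oct 15, 2011 + 18 days = Nov 2, 2011.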